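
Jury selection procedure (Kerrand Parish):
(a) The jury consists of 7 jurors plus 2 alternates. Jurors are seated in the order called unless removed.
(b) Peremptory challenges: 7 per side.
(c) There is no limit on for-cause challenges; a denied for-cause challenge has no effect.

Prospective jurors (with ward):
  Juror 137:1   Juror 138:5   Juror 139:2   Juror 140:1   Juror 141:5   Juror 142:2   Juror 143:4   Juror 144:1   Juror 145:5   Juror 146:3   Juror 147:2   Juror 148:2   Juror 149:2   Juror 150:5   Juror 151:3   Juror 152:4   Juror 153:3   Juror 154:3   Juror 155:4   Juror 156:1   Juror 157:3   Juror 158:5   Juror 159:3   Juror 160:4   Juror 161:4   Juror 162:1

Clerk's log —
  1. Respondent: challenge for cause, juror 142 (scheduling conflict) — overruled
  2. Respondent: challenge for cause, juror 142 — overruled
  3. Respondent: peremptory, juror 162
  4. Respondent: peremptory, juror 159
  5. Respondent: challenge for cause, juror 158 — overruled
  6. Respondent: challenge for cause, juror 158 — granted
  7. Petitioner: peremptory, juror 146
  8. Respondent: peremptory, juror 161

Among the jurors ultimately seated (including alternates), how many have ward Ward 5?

3

Removed: #146, #158, #159, #161, #162.
Seated (9 incl. alternates): #137, #138, #139, #140, #141, #142, #143, #144, #145.
Of those, in Ward 5: #138, #141, #145 → 3.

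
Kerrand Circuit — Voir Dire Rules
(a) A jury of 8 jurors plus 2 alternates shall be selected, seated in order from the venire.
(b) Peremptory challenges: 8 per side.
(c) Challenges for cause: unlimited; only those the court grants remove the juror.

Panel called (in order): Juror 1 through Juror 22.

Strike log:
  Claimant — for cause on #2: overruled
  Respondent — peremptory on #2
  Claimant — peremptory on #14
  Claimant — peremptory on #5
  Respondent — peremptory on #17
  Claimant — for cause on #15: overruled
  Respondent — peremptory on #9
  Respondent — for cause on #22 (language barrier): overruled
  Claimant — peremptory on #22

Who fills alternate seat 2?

13

Removed: #2, #5, #9, #14, #17, #22. (#15 stays — for-cause denied.)
Seating in order: seats 1–8 → #1, #3, #4, #6, #7, #8, #10, #11; alternates → #12, #13.
So alternate 2 is #13.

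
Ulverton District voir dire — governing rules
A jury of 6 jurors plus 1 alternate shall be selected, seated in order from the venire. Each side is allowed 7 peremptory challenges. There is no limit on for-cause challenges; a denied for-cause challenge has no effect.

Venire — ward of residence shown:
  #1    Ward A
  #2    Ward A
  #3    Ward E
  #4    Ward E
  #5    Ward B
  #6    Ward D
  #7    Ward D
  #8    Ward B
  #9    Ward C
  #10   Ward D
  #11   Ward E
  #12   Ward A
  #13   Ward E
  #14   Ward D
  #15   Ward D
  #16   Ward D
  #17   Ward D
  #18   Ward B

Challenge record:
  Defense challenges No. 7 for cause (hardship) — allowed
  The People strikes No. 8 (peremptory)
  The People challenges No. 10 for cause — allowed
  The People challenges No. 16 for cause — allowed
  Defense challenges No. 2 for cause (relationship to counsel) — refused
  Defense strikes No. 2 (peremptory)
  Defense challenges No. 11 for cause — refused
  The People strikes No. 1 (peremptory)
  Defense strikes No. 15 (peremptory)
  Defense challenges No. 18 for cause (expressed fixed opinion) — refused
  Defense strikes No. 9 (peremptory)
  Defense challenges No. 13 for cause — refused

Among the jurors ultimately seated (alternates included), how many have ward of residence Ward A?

Removed: #1, #2, #7, #8, #9, #10, #15, #16.
Seated (7 incl. alternates): #3, #4, #5, #6, #11, #12, #13.
Of those, in Ward A: #12 → 1.

1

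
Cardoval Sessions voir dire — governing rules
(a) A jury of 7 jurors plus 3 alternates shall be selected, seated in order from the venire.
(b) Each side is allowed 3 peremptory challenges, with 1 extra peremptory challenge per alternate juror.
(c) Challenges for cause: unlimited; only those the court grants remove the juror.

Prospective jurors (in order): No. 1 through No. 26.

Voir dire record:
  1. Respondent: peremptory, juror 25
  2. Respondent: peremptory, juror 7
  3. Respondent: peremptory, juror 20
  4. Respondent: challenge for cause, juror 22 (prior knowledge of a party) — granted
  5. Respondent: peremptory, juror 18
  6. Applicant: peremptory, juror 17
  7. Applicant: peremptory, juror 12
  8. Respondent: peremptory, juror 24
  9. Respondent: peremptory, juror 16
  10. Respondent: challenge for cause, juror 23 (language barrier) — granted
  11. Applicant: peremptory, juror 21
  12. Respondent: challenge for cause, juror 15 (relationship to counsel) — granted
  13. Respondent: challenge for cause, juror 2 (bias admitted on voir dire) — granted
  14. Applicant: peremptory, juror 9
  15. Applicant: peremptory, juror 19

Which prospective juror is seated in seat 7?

Removed: #2, #7, #9, #12, #15, #16, #17, #18, #19, #20, #21, #22, #23, #24, #25.
Seating in order: seats 1–7 → #1, #3, #4, #5, #6, #8, #10; alternates → #11, #13, #14.
So seat 7 is #10.

10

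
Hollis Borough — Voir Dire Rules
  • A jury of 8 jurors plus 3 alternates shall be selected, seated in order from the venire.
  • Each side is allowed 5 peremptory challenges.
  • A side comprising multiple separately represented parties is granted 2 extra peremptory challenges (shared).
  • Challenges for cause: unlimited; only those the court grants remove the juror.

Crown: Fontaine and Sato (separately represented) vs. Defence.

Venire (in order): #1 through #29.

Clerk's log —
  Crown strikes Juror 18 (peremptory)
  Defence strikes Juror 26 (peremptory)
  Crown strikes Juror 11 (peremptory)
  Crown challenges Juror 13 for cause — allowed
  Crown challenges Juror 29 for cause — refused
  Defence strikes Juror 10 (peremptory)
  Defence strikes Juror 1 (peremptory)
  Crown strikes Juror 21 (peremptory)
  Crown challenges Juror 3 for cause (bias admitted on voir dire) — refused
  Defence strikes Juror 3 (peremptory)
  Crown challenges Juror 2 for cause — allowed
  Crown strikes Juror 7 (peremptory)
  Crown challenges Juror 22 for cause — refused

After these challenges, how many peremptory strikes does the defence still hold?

Defence allotment: 5.
Defence peremptories used: #26, #10, #1, #3 — 4.
Remaining: 5 − 4 = 1.

1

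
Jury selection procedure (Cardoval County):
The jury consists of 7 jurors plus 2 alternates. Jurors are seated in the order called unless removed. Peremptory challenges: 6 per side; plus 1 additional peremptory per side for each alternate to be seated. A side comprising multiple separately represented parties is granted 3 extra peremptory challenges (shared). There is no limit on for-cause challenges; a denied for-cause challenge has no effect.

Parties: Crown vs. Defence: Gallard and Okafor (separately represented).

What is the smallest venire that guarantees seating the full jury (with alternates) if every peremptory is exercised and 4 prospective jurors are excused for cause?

32

Seats to fill: 7 + 2 alternates = 9.
Peremptories — Crown: 6 + 1×2 = 8; Defence: 6 + 1×2 + 3 = 11; total 19.
For-cause removals: 4.
Minimum venire: 9 + 19 + 4 = 32.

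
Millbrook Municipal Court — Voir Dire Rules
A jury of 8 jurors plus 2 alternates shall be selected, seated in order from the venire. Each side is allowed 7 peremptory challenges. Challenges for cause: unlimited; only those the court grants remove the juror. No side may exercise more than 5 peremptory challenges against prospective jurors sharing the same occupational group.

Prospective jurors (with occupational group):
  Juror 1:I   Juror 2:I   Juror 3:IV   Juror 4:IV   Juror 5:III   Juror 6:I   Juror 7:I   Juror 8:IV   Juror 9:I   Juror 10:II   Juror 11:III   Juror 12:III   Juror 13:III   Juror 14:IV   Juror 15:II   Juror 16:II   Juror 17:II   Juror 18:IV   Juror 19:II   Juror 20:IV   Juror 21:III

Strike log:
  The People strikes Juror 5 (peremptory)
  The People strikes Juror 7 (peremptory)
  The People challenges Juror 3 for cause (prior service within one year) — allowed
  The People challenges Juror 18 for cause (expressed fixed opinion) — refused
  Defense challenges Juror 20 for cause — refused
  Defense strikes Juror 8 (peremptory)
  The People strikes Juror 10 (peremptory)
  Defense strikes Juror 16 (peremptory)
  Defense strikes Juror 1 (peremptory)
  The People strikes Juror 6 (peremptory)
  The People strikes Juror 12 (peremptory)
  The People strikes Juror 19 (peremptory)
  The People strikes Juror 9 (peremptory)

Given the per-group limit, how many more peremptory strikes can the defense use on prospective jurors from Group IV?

Defense peremptories so far: #8, #16, #1 — 3 of 7 used, 4 left overall.
Against Group IV: #8 — 1 used; per-group cap 5 leaves 4.
Binding limit: min(4, 4) = 4.

4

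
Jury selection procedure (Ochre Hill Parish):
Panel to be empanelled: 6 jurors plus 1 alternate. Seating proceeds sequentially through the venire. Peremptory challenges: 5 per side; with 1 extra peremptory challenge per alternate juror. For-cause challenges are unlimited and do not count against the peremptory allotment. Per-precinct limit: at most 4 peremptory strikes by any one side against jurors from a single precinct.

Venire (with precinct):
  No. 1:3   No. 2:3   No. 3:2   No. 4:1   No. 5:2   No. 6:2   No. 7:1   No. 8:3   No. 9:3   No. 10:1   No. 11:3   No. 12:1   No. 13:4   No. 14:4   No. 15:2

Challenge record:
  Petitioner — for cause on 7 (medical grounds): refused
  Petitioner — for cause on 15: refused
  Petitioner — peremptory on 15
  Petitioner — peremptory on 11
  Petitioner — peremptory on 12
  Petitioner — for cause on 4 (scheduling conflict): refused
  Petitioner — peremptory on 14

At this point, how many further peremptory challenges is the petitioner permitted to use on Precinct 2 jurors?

Petitioner peremptories so far: #15, #11, #12, #14 — 4 of 6 used, 2 left overall.
Against Precinct 2: #15 — 1 used; per-precinct cap 4 leaves 3.
Binding limit: min(2, 3) = 2.

2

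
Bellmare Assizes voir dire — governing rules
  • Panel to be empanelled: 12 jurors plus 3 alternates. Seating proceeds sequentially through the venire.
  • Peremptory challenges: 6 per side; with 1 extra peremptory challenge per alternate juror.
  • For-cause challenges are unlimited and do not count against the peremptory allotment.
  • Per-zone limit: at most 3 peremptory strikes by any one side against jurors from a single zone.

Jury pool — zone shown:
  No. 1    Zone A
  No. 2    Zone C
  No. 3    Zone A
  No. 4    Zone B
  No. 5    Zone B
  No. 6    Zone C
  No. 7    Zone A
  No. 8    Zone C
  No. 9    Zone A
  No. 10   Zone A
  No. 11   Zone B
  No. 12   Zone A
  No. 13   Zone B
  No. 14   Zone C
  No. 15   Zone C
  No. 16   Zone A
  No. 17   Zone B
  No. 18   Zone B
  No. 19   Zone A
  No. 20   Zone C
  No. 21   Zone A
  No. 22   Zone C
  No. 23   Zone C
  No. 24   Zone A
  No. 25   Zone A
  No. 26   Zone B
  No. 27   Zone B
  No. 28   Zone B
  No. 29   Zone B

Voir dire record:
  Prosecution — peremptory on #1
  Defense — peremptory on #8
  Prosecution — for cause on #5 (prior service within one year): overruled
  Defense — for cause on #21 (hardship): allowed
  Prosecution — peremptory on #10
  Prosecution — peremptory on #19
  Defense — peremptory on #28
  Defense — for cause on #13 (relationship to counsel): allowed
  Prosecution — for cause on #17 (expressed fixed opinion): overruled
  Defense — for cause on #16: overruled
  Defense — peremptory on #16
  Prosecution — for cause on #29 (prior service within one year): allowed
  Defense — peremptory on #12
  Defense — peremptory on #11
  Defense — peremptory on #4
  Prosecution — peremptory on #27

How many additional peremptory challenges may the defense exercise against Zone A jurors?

Defense peremptories so far: #8, #28, #16, #12, #11, #4 — 6 of 9 used, 3 left overall.
Against Zone A: #16, #12 — 2 used; per-zone cap 3 leaves 1.
Binding limit: min(3, 1) = 1.

1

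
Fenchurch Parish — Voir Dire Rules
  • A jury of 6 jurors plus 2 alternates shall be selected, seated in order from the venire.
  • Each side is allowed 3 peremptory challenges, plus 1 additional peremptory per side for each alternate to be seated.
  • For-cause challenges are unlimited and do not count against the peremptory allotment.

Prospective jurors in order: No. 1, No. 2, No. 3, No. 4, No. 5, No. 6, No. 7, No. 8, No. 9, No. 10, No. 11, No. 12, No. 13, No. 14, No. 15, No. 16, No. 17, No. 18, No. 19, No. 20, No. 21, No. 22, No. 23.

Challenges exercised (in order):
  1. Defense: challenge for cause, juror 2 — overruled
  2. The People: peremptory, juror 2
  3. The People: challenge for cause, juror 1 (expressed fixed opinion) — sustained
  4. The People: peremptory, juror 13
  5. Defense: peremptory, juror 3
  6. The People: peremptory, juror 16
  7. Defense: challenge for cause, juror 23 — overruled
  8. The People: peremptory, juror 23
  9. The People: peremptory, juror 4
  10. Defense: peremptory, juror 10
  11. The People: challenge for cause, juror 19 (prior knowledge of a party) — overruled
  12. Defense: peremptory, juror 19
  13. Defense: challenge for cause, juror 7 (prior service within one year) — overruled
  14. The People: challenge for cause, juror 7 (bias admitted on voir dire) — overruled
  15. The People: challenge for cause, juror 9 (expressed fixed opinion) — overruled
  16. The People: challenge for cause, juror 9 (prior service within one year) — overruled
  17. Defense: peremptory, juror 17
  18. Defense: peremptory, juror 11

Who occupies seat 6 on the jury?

Removed: #1, #2, #3, #4, #10, #11, #13, #16, #17, #19, #23. (#7, #9 stay — for-cause denied.)
Seating in order: seats 1–6 → #5, #6, #7, #8, #9, #12; alternates → #14, #15.
So seat 6 is #12.

12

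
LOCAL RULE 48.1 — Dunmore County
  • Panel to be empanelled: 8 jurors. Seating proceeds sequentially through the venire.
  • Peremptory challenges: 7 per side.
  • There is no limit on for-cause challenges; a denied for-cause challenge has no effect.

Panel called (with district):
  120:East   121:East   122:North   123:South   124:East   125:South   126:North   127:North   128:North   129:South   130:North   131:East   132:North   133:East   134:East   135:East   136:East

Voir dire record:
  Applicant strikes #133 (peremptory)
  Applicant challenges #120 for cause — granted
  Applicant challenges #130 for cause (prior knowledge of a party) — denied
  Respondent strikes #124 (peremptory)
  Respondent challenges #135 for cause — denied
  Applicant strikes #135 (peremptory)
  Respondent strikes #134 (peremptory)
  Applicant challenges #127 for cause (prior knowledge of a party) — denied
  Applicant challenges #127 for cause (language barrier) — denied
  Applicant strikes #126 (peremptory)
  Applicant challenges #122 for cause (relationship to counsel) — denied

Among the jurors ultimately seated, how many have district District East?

Removed: #120, #124, #126, #133, #134, #135.
Seated jurors 1–8: #121, #122, #123, #125, #127, #128, #129, #130.
Of those, in District East: #121 → 1.

1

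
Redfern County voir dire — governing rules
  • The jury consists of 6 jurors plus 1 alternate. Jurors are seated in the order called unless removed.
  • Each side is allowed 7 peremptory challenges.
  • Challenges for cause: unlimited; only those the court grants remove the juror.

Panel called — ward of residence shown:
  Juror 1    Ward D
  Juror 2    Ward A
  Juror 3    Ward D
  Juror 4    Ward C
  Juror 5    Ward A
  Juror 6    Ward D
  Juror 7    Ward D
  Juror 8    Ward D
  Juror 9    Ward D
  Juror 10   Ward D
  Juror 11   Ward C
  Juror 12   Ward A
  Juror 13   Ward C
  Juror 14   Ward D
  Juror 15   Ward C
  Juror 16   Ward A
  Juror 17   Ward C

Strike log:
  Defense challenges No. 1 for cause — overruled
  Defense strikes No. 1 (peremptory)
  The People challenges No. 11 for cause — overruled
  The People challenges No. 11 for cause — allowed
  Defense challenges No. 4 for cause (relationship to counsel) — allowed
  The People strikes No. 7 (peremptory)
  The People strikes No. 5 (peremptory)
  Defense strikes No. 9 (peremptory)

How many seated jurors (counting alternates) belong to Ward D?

Removed: #1, #4, #5, #7, #9, #11.
Seated (7 incl. alternates): #2, #3, #6, #8, #10, #12, #13.
Of those, in Ward D: #3, #6, #8, #10 → 4.

4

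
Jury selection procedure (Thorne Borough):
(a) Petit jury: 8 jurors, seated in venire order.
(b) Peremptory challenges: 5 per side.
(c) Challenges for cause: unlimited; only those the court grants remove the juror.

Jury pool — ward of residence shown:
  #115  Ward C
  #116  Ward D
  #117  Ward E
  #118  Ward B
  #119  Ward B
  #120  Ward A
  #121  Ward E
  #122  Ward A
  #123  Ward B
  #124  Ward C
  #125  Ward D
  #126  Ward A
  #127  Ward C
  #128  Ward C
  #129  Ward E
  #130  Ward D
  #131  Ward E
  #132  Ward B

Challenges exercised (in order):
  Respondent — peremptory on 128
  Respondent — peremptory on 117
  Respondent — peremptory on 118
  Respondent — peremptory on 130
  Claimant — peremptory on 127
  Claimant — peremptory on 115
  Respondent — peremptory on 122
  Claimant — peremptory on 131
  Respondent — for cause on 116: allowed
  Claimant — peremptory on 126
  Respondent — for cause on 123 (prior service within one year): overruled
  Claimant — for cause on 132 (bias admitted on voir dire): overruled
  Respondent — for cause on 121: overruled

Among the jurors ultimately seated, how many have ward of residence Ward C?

Removed: #115, #116, #117, #118, #122, #126, #127, #128, #130, #131.
Seated jurors 1–8: #119, #120, #121, #123, #124, #125, #129, #132.
Of those, in Ward C: #124 → 1.

1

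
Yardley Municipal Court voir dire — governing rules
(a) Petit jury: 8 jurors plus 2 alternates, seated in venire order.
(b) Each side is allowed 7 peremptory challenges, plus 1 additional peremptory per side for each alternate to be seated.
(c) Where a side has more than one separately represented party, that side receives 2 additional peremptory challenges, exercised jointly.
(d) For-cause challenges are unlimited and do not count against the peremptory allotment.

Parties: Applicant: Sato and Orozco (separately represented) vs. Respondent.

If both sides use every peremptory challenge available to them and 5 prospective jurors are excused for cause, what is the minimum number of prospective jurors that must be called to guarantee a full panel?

35

Seats to fill: 8 + 2 alternates = 10.
Peremptories — Applicant: 7 + 1×2 + 2 = 11; Respondent: 7 + 1×2 = 9; total 20.
For-cause removals: 5.
Minimum venire: 10 + 20 + 5 = 35.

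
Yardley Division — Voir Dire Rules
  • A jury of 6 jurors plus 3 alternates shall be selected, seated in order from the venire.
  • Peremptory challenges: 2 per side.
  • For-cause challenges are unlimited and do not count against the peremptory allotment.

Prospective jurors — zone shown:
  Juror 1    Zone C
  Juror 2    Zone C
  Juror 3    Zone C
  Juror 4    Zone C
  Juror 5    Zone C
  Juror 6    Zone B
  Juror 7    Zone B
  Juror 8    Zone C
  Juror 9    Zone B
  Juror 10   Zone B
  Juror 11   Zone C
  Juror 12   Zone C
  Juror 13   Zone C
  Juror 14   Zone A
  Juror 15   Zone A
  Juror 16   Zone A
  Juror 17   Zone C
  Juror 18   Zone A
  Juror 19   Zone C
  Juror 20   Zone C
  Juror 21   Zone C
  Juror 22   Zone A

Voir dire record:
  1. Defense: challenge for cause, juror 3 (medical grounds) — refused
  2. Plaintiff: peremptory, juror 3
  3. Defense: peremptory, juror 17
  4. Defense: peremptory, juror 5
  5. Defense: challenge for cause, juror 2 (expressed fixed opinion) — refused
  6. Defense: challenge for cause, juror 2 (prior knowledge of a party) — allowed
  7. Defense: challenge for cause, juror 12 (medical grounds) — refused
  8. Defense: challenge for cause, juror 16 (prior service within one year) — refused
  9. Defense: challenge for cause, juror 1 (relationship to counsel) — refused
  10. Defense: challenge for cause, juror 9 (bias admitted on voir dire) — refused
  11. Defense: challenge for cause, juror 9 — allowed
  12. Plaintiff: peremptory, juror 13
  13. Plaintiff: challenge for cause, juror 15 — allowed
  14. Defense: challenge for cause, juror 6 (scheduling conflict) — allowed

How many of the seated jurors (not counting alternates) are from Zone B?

2

Removed: #2, #3, #5, #6, #9, #13, #15, #17.
Seated jurors 1–6: #1, #4, #7, #8, #10, #11 (alternates #12, #14, #16 not counted).
Of those, in Zone B: #7, #10 → 2.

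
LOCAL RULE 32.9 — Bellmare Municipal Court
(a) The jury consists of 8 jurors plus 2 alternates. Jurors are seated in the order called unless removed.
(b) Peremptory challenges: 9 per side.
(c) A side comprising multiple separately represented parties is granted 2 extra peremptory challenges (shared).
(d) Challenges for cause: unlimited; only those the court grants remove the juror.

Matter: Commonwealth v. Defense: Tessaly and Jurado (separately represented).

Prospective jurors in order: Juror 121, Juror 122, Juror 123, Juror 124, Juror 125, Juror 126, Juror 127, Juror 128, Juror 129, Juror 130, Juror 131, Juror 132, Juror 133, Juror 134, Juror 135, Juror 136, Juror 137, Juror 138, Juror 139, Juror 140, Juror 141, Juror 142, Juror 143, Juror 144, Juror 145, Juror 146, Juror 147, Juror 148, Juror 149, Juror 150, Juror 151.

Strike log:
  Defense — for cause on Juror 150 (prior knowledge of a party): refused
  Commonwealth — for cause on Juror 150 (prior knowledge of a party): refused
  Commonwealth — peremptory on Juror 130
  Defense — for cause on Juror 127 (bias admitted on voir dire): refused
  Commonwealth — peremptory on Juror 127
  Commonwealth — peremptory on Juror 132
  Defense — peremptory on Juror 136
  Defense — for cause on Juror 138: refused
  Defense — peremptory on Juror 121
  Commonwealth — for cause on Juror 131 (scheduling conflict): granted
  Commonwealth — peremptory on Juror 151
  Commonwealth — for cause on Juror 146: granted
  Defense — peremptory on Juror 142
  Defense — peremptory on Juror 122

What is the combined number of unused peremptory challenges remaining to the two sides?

Commonwealth allotment: 9. Defense allotment: 9 base + 2 multi-party = 11.
Commonwealth peremptories used: #130, #127, #132, #151 — 4 (for-cause on #150, #131, #146 don't count).
Defense peremptories used: #136, #121, #142, #122 — 4 (for-cause on #150, #127, #138 don't count).
Remaining: (9 − 4) + (11 − 4) = 12.

12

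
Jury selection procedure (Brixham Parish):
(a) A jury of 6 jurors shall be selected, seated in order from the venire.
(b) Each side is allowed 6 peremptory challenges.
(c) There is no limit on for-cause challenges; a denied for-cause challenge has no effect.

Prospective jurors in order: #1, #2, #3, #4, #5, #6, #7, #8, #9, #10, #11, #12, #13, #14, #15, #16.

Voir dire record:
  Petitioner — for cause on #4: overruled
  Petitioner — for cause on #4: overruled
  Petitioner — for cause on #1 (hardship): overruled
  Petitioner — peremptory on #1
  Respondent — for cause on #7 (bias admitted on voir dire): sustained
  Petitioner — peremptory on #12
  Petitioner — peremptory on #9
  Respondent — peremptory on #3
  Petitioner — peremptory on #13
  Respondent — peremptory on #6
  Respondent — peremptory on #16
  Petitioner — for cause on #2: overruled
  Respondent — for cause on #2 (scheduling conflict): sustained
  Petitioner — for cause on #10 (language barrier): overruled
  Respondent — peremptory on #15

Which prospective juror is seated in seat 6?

Removed: #1, #2, #3, #6, #7, #9, #12, #13, #15, #16. (#4, #10 stay — for-cause denied.)
Filling seats in venire order through position 6: #4, #5, #8, #10, #11, #14.
So seat 6 is #14.

14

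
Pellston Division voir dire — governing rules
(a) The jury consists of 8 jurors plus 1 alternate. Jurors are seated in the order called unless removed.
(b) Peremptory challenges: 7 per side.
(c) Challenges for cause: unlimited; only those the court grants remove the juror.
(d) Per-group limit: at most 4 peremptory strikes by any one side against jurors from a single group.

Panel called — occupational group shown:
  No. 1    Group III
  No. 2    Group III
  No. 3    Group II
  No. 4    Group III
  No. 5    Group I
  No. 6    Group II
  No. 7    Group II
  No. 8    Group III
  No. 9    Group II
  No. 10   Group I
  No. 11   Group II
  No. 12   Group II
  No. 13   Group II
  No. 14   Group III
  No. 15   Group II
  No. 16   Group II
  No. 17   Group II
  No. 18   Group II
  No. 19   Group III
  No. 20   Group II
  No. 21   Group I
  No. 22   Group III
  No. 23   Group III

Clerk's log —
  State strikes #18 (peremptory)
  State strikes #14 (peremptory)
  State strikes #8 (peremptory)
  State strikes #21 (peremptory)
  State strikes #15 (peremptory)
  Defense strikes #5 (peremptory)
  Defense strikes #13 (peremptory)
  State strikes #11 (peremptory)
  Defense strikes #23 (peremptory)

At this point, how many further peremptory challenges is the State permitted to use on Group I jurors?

State peremptories so far: #18, #14, #8, #21, #15, #11 — 6 of 7 used, 1 left overall.
Against Group I: #21 — 1 used; per-group cap 4 leaves 3.
Binding limit: min(1, 3) = 1.

1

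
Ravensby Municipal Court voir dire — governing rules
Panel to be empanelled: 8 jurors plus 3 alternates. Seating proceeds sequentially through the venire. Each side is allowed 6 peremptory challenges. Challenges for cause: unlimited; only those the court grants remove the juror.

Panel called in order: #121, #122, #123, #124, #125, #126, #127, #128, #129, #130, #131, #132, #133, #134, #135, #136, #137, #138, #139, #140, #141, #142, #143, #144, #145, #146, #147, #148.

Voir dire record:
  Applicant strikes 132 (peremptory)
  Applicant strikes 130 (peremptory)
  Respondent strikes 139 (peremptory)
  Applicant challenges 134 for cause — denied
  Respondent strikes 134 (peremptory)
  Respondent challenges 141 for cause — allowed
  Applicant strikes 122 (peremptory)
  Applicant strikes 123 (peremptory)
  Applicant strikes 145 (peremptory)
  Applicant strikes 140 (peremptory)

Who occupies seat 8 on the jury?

131

Removed: #122, #123, #130, #132, #134, #139, #140, #141, #145.
Seating in order: seats 1–8 → #121, #124, #125, #126, #127, #128, #129, #131; alternates → #133, #135, #136.
So seat 8 is #131.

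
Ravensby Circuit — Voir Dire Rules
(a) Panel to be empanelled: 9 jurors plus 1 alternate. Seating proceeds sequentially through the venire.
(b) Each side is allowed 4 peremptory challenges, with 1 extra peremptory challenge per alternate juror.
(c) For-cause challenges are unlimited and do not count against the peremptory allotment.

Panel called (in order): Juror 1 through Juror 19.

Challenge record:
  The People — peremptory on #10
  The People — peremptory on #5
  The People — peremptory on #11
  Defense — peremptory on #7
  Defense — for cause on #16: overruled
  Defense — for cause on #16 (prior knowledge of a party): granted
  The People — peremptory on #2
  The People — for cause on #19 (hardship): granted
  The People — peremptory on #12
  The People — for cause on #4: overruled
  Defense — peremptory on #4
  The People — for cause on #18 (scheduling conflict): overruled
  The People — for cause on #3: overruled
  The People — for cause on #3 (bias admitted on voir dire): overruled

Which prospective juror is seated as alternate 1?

Removed: #2, #4, #5, #7, #10, #11, #12, #16, #19. (#3, #18 stay — for-cause denied.)
Seating in order: seats 1–9 → #1, #3, #6, #8, #9, #13, #14, #15, #17; alternates → #18.
So alternate 1 is #18.

18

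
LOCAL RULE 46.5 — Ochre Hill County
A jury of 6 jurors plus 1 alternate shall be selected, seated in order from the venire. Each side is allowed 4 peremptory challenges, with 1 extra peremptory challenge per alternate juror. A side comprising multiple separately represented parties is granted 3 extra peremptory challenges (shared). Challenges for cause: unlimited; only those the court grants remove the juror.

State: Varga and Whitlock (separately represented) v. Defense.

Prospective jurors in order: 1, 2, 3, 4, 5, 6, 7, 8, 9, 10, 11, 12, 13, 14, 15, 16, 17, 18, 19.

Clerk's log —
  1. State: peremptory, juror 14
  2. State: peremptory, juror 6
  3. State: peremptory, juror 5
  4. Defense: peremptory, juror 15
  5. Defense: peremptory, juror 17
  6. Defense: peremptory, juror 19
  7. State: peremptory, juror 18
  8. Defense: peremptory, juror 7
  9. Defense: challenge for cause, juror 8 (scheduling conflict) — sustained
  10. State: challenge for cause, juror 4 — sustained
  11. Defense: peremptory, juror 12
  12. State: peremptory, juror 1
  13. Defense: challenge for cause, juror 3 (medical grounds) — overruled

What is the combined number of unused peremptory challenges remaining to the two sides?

State allotment: 4 base + 1 × 1 alternate + 3 multi-party = 8. Defense allotment: 4 base + 1 × 1 alternate = 5.
State peremptories used: #14, #6, #5, #18, #1 — 5 (the for-cause on #4 doesn't count).
Defense peremptories used: #15, #17, #19, #7, #12 — 5 (for-cause on #8, #3 don't count).
Remaining: (8 − 5) + (5 − 5) = 3.

3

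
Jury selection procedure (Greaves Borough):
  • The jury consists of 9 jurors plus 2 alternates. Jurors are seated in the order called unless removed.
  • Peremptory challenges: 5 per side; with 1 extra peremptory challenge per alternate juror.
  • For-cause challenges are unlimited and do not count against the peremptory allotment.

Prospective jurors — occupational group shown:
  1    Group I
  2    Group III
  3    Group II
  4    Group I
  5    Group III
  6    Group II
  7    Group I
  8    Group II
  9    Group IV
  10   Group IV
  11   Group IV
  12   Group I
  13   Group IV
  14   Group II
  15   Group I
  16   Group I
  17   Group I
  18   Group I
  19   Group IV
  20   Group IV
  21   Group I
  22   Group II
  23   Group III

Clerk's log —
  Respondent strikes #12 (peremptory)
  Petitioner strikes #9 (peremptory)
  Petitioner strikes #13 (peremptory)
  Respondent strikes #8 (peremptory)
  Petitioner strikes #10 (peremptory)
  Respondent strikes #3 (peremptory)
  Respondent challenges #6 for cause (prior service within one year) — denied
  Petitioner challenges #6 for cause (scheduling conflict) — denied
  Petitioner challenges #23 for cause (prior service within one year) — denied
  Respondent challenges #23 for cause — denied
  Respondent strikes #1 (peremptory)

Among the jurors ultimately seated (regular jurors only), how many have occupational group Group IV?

1

Removed: #1, #3, #8, #9, #10, #12, #13.
Seated jurors 1–9: #2, #4, #5, #6, #7, #11, #14, #15, #16 (alternates #17, #18 not counted).
Of those, in Group IV: #11 → 1.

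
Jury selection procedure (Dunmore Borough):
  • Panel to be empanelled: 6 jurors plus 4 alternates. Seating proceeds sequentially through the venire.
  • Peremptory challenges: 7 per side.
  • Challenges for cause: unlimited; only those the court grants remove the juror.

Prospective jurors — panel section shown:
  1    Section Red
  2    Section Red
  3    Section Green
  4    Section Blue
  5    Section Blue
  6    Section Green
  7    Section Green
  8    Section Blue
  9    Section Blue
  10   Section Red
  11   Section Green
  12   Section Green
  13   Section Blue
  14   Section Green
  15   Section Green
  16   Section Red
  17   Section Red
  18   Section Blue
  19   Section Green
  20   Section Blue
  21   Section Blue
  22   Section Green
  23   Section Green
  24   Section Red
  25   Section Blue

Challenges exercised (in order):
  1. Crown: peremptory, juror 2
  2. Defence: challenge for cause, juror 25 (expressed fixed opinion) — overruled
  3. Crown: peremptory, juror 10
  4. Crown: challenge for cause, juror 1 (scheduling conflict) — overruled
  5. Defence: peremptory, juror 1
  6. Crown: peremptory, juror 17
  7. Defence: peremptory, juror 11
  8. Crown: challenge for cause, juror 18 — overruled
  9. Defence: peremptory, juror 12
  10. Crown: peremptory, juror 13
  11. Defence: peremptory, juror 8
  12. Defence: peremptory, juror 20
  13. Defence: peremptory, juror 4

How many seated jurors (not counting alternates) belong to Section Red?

Removed: #1, #2, #4, #8, #10, #11, #12, #13, #17, #20.
Seated jurors 1–6: #3, #5, #6, #7, #9, #14 (alternates #15, #16, #18, #19 not counted).
None of those are in Section Red → 0.

0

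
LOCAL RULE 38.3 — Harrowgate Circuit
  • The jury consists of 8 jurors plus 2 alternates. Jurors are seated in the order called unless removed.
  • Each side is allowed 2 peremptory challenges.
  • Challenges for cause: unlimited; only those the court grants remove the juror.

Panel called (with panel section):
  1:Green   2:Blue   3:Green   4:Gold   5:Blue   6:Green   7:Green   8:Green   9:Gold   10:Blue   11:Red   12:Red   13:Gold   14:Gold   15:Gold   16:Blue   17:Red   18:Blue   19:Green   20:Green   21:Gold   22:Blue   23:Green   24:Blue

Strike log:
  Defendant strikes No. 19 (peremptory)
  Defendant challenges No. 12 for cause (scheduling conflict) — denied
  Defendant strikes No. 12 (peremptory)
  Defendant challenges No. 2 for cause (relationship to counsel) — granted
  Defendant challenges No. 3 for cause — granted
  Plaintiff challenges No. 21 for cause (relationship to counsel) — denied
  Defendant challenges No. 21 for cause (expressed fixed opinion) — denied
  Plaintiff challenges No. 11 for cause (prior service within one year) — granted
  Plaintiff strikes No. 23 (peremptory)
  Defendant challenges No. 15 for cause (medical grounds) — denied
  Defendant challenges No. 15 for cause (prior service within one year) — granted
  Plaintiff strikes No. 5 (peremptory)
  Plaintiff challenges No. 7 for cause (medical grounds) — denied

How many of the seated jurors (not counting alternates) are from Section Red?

Removed: #2, #3, #5, #11, #12, #15, #19, #23.
Seated jurors 1–8: #1, #4, #6, #7, #8, #9, #10, #13 (alternates #14, #16 not counted).
None of those are in Section Red → 0.

0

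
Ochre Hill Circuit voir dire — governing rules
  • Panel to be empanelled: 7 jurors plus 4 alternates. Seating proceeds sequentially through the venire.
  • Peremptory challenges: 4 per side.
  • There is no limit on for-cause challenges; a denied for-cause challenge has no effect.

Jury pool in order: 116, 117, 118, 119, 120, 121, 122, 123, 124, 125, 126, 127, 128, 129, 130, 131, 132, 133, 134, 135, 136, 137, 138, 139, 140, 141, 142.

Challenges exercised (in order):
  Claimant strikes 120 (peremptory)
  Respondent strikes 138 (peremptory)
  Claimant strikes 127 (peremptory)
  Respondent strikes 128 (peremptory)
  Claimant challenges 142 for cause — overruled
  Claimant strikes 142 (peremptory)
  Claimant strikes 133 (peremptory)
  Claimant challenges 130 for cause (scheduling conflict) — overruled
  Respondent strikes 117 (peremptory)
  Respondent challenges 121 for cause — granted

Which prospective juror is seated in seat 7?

Removed: #117, #120, #121, #127, #128, #133, #138, #142. (#130 stays — for-cause denied.)
Seating in order: seats 1–7 → #116, #118, #119, #122, #123, #124, #125; alternates → #126, #129, #130, #131.
So seat 7 is #125.

125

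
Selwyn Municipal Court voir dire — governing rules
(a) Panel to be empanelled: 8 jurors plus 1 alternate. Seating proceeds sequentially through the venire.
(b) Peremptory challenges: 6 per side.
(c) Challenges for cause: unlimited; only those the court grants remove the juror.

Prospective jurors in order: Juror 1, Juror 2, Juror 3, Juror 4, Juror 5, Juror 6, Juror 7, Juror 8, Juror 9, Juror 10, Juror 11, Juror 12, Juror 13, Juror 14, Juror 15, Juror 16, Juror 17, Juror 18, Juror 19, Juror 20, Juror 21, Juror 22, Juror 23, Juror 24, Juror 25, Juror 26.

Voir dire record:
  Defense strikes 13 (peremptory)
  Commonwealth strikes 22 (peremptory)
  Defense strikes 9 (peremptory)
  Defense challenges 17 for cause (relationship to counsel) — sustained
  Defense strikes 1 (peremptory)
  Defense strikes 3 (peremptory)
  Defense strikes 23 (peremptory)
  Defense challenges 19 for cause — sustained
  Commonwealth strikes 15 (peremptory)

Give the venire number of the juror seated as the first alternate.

12

Removed: #1, #3, #9, #13, #15, #17, #19, #22, #23.
Seating in order: seats 1–8 → #2, #4, #5, #6, #7, #8, #10, #11; alternates → #12.
So alternate 1 is #12.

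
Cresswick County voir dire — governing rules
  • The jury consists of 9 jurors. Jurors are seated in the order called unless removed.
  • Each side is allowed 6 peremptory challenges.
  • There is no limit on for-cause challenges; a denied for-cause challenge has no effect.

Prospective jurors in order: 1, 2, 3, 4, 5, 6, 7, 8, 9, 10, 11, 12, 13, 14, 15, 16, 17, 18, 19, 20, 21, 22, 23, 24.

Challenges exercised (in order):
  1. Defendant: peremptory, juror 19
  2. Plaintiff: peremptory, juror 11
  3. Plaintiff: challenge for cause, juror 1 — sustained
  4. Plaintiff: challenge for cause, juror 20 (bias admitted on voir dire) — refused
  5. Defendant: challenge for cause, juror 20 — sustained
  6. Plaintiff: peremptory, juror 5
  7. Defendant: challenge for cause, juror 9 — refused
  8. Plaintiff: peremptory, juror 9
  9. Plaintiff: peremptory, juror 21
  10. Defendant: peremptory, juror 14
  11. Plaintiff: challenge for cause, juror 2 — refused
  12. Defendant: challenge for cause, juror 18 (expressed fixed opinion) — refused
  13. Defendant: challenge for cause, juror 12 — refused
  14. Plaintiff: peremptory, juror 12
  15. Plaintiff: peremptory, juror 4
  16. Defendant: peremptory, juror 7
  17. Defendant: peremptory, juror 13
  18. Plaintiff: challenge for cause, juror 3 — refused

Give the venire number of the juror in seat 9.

Removed: #1, #4, #5, #7, #9, #11, #12, #13, #14, #19, #20, #21. (#2, #3, #18 stay — for-cause denied.)
Seating in order: seats 1–9 → #2, #3, #6, #8, #10, #15, #16, #17, #18.
So seat 9 is #18.

18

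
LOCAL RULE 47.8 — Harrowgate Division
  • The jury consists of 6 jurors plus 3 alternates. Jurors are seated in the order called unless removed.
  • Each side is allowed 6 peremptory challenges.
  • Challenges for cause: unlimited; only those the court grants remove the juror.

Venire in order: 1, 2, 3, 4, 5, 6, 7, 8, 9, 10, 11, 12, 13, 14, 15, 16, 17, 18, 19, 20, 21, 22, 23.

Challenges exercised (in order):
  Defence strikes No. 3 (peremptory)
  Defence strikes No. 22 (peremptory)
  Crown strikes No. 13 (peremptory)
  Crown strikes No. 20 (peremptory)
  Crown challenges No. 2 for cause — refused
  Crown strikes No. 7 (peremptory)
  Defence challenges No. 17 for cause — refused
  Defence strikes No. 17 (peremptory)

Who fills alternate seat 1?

9

Removed: #3, #7, #13, #17, #20, #22. (#2 stays — for-cause denied.)
Seating in order: seats 1–6 → #1, #2, #4, #5, #6, #8; alternates → #9, #10, #11.
So alternate 1 is #9.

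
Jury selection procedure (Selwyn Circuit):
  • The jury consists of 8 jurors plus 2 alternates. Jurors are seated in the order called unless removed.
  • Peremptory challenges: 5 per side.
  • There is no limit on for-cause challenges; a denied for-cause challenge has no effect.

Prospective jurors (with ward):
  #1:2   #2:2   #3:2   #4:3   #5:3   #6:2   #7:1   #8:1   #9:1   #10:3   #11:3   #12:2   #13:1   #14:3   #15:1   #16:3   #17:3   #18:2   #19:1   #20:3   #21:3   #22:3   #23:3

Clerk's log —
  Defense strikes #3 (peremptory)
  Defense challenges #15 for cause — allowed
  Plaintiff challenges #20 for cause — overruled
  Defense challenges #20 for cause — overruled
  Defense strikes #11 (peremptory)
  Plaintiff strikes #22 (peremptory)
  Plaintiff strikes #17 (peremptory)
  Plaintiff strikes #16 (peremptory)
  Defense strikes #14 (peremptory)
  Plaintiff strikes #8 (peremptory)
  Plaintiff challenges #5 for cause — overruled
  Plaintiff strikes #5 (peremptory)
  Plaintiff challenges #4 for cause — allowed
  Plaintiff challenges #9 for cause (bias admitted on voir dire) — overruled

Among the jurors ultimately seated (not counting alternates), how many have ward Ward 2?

Removed: #3, #4, #5, #8, #11, #14, #15, #16, #17, #22.
Seated jurors 1–8: #1, #2, #6, #7, #9, #10, #12, #13 (alternates #18, #19 not counted).
Of those, in Ward 2: #1, #2, #6, #12 → 4.

4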